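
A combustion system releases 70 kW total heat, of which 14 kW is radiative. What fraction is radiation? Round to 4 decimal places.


f_rad = Q_rad / Q_total
f_rad = 14 / 70 = 0.2000


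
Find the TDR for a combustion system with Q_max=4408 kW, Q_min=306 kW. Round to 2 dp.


TDR = Q_max / Q_min
TDR = 4408 / 306 = 14.41


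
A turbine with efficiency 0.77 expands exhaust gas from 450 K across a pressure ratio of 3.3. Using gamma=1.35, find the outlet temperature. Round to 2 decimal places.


T_out = T_in * (1 - eta * (1 - PR^(-(gamma-1)/gamma)))
Exponent = -(1.35-1)/1.35 = -0.25925926
PR^exp = 3.3^(-0.25925926) = 0.73378775
Factor = 1 - 0.77*(1 - 0.73378775) = 0.79501657
T_out = 450 * 0.79501657 = 357.76 K


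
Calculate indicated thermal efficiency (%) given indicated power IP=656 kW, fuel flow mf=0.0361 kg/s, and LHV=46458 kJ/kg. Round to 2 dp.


eta_ith = (IP / (mf * LHV)) * 100
Denominator = 0.0361 * 46458 = 1677.1338 kW
eta_ith = (656 / 1677.1338) * 100 = 39.11%


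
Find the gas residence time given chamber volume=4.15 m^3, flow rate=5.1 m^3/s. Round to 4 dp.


tau = V / Q_flow
tau = 4.15 / 5.1 = 0.8137 s


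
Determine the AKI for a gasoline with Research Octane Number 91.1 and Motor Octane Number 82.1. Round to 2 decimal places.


AKI = (RON + MON) / 2
AKI = (91.1 + 82.1) / 2
AKI = 173.2 / 2 = 86.60


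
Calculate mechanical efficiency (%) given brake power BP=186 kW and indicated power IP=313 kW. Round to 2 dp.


eta_mech = (BP / IP) * 100
Ratio = 186 / 313 = 0.5942
eta_mech = 0.5942 * 100 = 59.42%


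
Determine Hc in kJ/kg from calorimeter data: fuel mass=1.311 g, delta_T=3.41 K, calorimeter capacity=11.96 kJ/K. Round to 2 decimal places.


Hc = C_cal * delta_T / m_fuel
Q_released = 11.96 * 3.41 = 40.7836 kJ
m_fuel = 1.311 g = 1.311/1000 kg = 0.001311 kg
Hc = 40.7836 / 0.001311 = 31108.77 kJ/kg


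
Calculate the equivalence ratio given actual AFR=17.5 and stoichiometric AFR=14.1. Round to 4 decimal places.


phi = AFR_stoich / AFR_actual
phi = 14.1 / 17.5 = 0.8057


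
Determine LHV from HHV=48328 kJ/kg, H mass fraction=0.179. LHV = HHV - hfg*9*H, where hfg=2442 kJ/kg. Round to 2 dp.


LHV = HHV - hfg * 9 * H
Water correction = 2442 * 9 * 0.179 = 3934.062 kJ/kg
LHV = 48328 - 3934.062 = 44393.94 kJ/kg


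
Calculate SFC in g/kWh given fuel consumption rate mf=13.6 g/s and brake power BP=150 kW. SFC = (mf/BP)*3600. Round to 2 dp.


SFC = (mf / BP) * 3600
Rate = 13.6 / 150 = 0.090667 g/(s*kW)
SFC = 0.090667 * 3600 = 326.40 g/kWh


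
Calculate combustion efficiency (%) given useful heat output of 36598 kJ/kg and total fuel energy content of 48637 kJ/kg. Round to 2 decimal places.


Efficiency = (Q_useful / Q_fuel) * 100
Efficiency = (36598 / 48637) * 100
Efficiency = 0.7525 * 100 = 75.25%


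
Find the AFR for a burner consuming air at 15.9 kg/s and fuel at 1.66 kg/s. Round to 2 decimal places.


AFR = m_air / m_fuel
AFR = 15.9 / 1.66 = 9.58


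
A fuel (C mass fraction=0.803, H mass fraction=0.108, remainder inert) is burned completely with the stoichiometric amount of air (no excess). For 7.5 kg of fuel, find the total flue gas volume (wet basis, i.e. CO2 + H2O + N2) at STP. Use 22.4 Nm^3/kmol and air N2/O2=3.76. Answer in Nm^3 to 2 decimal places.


Per kg fuel: CO2 = (C/12 kmol)*22.4 = (0.803/12)*22.4 = 1.49893 Nm^3
Per kg fuel: H2O = (H/2 kmol)*22.4 = (0.108/2)*22.4 = 1.20960 Nm^3
O2 needed per kg fuel = C/12 + H/4 = 0.803/12 + 0.108/4 = 0.09391667 kmol
Per kg fuel: N2 = O2*3.76*22.4 = 0.09391667*3.76*22.4 = 7.91004 Nm^3
Total per kg = 1.49893 + 1.20960 + 7.91004 = 10.61857 Nm^3
Total = 10.61857 * 7.5 = 79.64 Nm^3


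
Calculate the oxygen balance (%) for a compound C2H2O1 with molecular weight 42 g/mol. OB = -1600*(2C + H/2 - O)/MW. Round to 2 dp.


OB = -1600 * (2C + H/2 - O) / MW
Inner = 2*2 + 2/2 - 1 = 4.00
OB = -1600 * 4.00 / 42 = -152.38%


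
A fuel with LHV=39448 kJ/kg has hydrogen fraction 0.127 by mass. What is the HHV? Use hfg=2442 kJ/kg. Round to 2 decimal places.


HHV = LHV + hfg * 9 * H
Water addition = 2442 * 9 * 0.127 = 2791.206 kJ/kg
HHV = 39448 + 2791.206 = 42239.21 kJ/kg


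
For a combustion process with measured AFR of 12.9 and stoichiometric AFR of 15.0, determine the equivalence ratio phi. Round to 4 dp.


phi = AFR_stoich / AFR_actual
phi = 15.0 / 12.9 = 1.1628


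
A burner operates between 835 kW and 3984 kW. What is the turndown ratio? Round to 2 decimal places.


TDR = Q_max / Q_min
TDR = 3984 / 835 = 4.77


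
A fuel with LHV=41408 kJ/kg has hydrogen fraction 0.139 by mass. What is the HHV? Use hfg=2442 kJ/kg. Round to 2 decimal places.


HHV = LHV + hfg * 9 * H
Water addition = 2442 * 9 * 0.139 = 3054.942 kJ/kg
HHV = 41408 + 3054.942 = 44462.94 kJ/kg


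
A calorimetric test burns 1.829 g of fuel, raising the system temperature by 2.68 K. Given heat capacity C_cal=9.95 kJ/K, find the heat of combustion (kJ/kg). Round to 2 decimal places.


Hc = C_cal * delta_T / m_fuel
Q_released = 9.95 * 2.68 = 26.6660 kJ
m_fuel = 1.829 g = 1.829/1000 kg = 0.001829 kg
Hc = 26.6660 / 0.001829 = 14579.55 kJ/kg


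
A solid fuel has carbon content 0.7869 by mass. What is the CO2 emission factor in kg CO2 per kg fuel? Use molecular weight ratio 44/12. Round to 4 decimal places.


EF = C_frac * (M_CO2 / M_C)
EF = 0.7869 * (44/12)
EF = 0.7869 * 3.666667 = 2.8853 kg_CO2/kg_fuel


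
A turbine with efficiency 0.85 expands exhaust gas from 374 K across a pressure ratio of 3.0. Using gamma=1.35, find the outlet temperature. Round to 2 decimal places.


T_out = T_in * (1 - eta * (1 - PR^(-(gamma-1)/gamma)))
Exponent = -(1.35-1)/1.35 = -0.25925926
PR^exp = 3.0^(-0.25925926) = 0.75214556
Factor = 1 - 0.85*(1 - 0.75214556) = 0.78932373
T_out = 374 * 0.78932373 = 295.21 K


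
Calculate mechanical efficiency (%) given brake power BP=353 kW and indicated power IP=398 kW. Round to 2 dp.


eta_mech = (BP / IP) * 100
Ratio = 353 / 398 = 0.8869
eta_mech = 0.8869 * 100 = 88.69%


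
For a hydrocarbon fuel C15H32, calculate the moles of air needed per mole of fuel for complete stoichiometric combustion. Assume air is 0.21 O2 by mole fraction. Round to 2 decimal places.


Balanced combustion: C15H32 + 23 O2 -> 15 CO2 + 16 H2O
O2 needed = C + H/4 = 15 + 32/4 = 23.00 moles
Air moles = O2 / 0.21 = 23.00 / 0.21 = 109.52 moles air


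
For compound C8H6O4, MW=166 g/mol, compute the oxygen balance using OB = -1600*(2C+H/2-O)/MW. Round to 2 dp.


OB = -1600 * (2C + H/2 - O) / MW
Inner = 2*8 + 6/2 - 4 = 15.00
OB = -1600 * 15.00 / 166 = -144.58%


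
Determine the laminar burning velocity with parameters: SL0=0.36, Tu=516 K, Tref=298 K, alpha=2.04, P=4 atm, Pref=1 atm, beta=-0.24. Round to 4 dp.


SL = SL0 * (Tu/Tref)^alpha * (P/Pref)^beta
T ratio = 516/298 = 1.73154362
(T ratio)^alpha = 1.73154362^2.04 = 3.064815
(P/Pref)^beta = 4^(-0.24) = 0.716978
SL = 0.36 * 3.064815 * 0.716978 = 0.7911 m/s


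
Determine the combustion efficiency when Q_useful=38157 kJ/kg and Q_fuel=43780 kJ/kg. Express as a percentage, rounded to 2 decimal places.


Efficiency = (Q_useful / Q_fuel) * 100
Efficiency = (38157 / 43780) * 100
Efficiency = 0.8716 * 100 = 87.16%


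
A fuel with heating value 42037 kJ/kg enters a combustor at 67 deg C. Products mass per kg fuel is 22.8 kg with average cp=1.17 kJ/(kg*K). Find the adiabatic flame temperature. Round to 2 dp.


T_ad = T_in + Hc / (m_p * cp)
Denominator = 22.8 * 1.17 = 26.6760
Temperature rise = 42037 / 26.6760 = 1575.84 K
T_ad = 67 + 1575.84 = 1642.84 deg C


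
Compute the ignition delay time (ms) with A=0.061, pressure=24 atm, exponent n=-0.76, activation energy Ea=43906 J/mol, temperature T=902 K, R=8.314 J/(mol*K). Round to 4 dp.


tau = A * P^n * exp(Ea/(R*T))
P^n = 24^(-0.76) = 0.08933866
Ea/(R*T) = 43906/(8.314*902) = 5.854736
exp(Ea/(R*T)) = 348.882776
tau = 0.061 * 0.08933866 * 348.882776 = 1.9013 ms


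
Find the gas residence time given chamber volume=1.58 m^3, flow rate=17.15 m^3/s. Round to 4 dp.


tau = V / Q_flow
tau = 1.58 / 17.15 = 0.0921 s


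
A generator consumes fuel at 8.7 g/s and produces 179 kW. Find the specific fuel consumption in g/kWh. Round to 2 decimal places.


SFC = (mf / BP) * 3600
Rate = 8.7 / 179 = 0.048603 g/(s*kW)
SFC = 0.048603 * 3600 = 174.97 g/kWh


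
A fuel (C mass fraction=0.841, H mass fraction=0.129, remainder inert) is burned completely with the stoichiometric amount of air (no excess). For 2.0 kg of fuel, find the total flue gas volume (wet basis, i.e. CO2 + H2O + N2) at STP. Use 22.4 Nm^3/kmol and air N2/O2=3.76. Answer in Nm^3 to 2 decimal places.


Per kg fuel: CO2 = (C/12 kmol)*22.4 = (0.841/12)*22.4 = 1.56987 Nm^3
Per kg fuel: H2O = (H/2 kmol)*22.4 = (0.129/2)*22.4 = 1.44480 Nm^3
O2 needed per kg fuel = C/12 + H/4 = 0.841/12 + 0.129/4 = 0.10233333 kmol
Per kg fuel: N2 = O2*3.76*22.4 = 0.10233333*3.76*22.4 = 8.61892 Nm^3
Total per kg = 1.56987 + 1.44480 + 8.61892 = 11.63359 Nm^3
Total = 11.63359 * 2.0 = 23.27 Nm^3


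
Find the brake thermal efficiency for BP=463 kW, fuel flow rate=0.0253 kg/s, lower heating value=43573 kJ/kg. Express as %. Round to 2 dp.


eta_BTE = (BP / (mf * LHV)) * 100
Denominator = 0.0253 * 43573 = 1102.3969 kW
eta_BTE = (463 / 1102.3969) * 100 = 42.00%


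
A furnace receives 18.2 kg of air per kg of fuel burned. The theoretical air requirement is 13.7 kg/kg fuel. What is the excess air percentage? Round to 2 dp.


Excess air = actual - stoichiometric = 18.2 - 13.7 = 4.50 kg/kg fuel
Excess air % = (excess / stoich) * 100 = (4.50 / 13.7) * 100 = 32.85%


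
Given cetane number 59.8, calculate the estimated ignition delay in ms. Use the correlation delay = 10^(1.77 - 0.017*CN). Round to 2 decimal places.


delay = 10^(1.77 - 0.017*CN)
Exponent = 1.77 - 0.017*59.8 = 0.7534
delay = 10^0.7534 = 5.67 ms


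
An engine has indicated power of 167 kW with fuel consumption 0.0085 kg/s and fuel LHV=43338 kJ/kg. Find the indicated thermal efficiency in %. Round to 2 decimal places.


eta_ith = (IP / (mf * LHV)) * 100
Denominator = 0.0085 * 43338 = 368.3730 kW
eta_ith = (167 / 368.3730) * 100 = 45.33%


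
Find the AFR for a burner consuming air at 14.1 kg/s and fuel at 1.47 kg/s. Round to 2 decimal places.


AFR = m_air / m_fuel
AFR = 14.1 / 1.47 = 9.59


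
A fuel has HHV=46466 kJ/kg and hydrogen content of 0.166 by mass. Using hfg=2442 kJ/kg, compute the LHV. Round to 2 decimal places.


LHV = HHV - hfg * 9 * H
Water correction = 2442 * 9 * 0.166 = 3648.348 kJ/kg
LHV = 46466 - 3648.348 = 42817.65 kJ/kg


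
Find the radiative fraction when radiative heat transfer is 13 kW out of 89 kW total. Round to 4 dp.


f_rad = Q_rad / Q_total
f_rad = 13 / 89 = 0.1461


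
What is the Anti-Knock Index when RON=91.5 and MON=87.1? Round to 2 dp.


AKI = (RON + MON) / 2
AKI = (91.5 + 87.1) / 2
AKI = 178.6 / 2 = 89.30


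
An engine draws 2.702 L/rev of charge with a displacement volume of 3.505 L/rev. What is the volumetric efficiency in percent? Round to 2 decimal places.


eta_v = (V_actual / V_disp) * 100
Ratio = 2.702 / 3.505 = 0.7709
eta_v = 0.7709 * 100 = 77.09%


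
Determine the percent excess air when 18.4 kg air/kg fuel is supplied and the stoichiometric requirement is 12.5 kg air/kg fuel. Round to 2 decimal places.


Excess air = actual - stoichiometric = 18.4 - 12.5 = 5.90 kg/kg fuel
Excess air % = (excess / stoich) * 100 = (5.90 / 12.5) * 100 = 47.20%


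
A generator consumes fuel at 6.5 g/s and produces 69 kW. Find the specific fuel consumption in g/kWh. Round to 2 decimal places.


SFC = (mf / BP) * 3600
Rate = 6.5 / 69 = 0.094203 g/(s*kW)
SFC = 0.094203 * 3600 = 339.13 g/kWh


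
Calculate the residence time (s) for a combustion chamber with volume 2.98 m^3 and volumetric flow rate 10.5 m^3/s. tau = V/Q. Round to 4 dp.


tau = V / Q_flow
tau = 2.98 / 10.5 = 0.2838 s


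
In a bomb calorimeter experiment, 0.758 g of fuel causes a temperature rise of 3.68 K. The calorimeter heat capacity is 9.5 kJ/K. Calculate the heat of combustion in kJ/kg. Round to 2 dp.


Hc = C_cal * delta_T / m_fuel
Q_released = 9.5 * 3.68 = 34.9600 kJ
m_fuel = 0.758 g = 0.758/1000 kg = 0.000758 kg
Hc = 34.9600 / 0.000758 = 46121.37 kJ/kg


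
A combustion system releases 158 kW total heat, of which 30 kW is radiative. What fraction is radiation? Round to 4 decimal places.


f_rad = Q_rad / Q_total
f_rad = 30 / 158 = 0.1899


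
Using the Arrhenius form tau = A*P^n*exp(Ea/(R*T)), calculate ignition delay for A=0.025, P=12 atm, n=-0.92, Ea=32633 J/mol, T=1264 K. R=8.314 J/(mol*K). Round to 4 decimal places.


tau = A * P^n * exp(Ea/(R*T))
P^n = 12^(-0.92) = 0.10166074
Ea/(R*T) = 32633/(8.314*1264) = 3.105274
exp(Ea/(R*T)) = 22.315329
tau = 0.025 * 0.10166074 * 22.315329 = 0.0567 ms


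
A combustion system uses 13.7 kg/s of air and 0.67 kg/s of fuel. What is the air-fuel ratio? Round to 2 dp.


AFR = m_air / m_fuel
AFR = 13.7 / 0.67 = 20.45


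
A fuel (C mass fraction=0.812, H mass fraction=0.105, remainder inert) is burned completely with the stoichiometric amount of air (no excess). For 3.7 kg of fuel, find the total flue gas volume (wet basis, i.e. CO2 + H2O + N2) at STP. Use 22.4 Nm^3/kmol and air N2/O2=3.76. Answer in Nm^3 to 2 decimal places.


Per kg fuel: CO2 = (C/12 kmol)*22.4 = (0.812/12)*22.4 = 1.51573 Nm^3
Per kg fuel: H2O = (H/2 kmol)*22.4 = (0.105/2)*22.4 = 1.17600 Nm^3
O2 needed per kg fuel = C/12 + H/4 = 0.812/12 + 0.105/4 = 0.09391667 kmol
Per kg fuel: N2 = O2*3.76*22.4 = 0.09391667*3.76*22.4 = 7.91004 Nm^3
Total per kg = 1.51573 + 1.17600 + 7.91004 = 10.60177 Nm^3
Total = 10.60177 * 3.7 = 39.23 Nm^3


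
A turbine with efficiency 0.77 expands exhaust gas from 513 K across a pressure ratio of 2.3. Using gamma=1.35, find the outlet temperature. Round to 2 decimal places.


T_out = T_in * (1 - eta * (1 - PR^(-(gamma-1)/gamma)))
Exponent = -(1.35-1)/1.35 = -0.25925926
PR^exp = 2.3^(-0.25925926) = 0.80578413
Factor = 1 - 0.77*(1 - 0.80578413) = 0.85045378
T_out = 513 * 0.85045378 = 436.28 K


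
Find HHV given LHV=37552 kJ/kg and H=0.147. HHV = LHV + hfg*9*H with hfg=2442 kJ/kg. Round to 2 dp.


HHV = LHV + hfg * 9 * H
Water addition = 2442 * 9 * 0.147 = 3230.766 kJ/kg
HHV = 37552 + 3230.766 = 40782.77 kJ/kg


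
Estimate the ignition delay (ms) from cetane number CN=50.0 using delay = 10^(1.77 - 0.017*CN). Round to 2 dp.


delay = 10^(1.77 - 0.017*CN)
Exponent = 1.77 - 0.017*50.0 = 0.9200
delay = 10^0.9200 = 8.32 ms


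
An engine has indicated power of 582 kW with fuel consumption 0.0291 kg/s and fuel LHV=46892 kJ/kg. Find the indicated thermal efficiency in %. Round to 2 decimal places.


eta_ith = (IP / (mf * LHV)) * 100
Denominator = 0.0291 * 46892 = 1364.5572 kW
eta_ith = (582 / 1364.5572) * 100 = 42.65%


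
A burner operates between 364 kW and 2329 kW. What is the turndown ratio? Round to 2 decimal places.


TDR = Q_max / Q_min
TDR = 2329 / 364 = 6.40


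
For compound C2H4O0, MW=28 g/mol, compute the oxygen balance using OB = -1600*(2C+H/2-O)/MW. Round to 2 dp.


OB = -1600 * (2C + H/2 - O) / MW
Inner = 2*2 + 4/2 - 0 = 6.00
OB = -1600 * 6.00 / 28 = -342.86%


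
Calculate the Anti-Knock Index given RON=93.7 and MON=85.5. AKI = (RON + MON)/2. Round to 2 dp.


AKI = (RON + MON) / 2
AKI = (93.7 + 85.5) / 2
AKI = 179.2 / 2 = 89.60


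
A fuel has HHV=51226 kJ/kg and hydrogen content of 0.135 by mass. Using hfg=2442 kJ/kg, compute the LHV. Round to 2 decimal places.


LHV = HHV - hfg * 9 * H
Water correction = 2442 * 9 * 0.135 = 2967.030 kJ/kg
LHV = 51226 - 2967.030 = 48258.97 kJ/kg


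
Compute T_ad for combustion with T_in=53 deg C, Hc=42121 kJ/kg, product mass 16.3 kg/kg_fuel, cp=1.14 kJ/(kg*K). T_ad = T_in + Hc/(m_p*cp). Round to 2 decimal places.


T_ad = T_in + Hc / (m_p * cp)
Denominator = 16.3 * 1.14 = 18.5820
Temperature rise = 42121 / 18.5820 = 2266.76 K
T_ad = 53 + 2266.76 = 2319.76 deg C


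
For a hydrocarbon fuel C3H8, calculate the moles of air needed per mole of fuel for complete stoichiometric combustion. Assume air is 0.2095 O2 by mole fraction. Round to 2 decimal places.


Balanced combustion: C3H8 + 5 O2 -> 3 CO2 + 4 H2O
O2 needed = C + H/4 = 3 + 8/4 = 5.00 moles
Air moles = O2 / 0.2095 = 5.00 / 0.2095 = 23.87 moles air


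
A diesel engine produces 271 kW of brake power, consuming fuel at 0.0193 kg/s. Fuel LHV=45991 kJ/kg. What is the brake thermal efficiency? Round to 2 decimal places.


eta_BTE = (BP / (mf * LHV)) * 100
Denominator = 0.0193 * 45991 = 887.6263 kW
eta_BTE = (271 / 887.6263) * 100 = 30.53%


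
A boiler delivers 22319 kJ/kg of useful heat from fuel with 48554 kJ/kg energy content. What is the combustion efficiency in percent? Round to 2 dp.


Efficiency = (Q_useful / Q_fuel) * 100
Efficiency = (22319 / 48554) * 100
Efficiency = 0.4597 * 100 = 45.97%


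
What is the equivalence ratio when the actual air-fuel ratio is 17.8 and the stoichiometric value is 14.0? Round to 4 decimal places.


phi = AFR_stoich / AFR_actual
phi = 14.0 / 17.8 = 0.7865


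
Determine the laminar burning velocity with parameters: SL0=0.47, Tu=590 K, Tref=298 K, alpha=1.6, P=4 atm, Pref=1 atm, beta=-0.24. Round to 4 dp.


SL = SL0 * (Tu/Tref)^alpha * (P/Pref)^beta
T ratio = 590/298 = 1.97986577
(T ratio)^alpha = 1.97986577^1.6 = 2.982752
(P/Pref)^beta = 4^(-0.24) = 0.716978
SL = 0.47 * 2.982752 * 0.716978 = 1.0051 m/s


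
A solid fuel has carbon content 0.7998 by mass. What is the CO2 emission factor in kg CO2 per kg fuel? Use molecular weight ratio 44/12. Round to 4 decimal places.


EF = C_frac * (M_CO2 / M_C)
EF = 0.7998 * (44/12)
EF = 0.7998 * 3.666667 = 2.9326 kg_CO2/kg_fuel


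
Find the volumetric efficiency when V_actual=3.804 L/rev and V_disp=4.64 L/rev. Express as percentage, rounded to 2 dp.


eta_v = (V_actual / V_disp) * 100
Ratio = 3.804 / 4.64 = 0.8198
eta_v = 0.8198 * 100 = 81.98%


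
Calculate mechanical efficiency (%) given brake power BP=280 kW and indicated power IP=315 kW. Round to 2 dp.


eta_mech = (BP / IP) * 100
Ratio = 280 / 315 = 0.8889
eta_mech = 0.8889 * 100 = 88.89%


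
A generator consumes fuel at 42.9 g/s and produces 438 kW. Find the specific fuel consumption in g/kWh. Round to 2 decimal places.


SFC = (mf / BP) * 3600
Rate = 42.9 / 438 = 0.097945 g/(s*kW)
SFC = 0.097945 * 3600 = 352.60 g/kWh


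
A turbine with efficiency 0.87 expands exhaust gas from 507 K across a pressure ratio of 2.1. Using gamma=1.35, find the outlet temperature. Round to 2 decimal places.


T_out = T_in * (1 - eta * (1 - PR^(-(gamma-1)/gamma)))
Exponent = -(1.35-1)/1.35 = -0.25925926
PR^exp = 2.1^(-0.25925926) = 0.82501466
Factor = 1 - 0.87*(1 - 0.82501466) = 0.84776275
T_out = 507 * 0.84776275 = 429.82 K


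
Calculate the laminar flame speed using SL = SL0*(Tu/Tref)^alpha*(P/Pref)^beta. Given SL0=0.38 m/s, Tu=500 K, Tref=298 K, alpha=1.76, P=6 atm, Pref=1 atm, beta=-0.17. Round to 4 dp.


SL = SL0 * (Tu/Tref)^alpha * (P/Pref)^beta
T ratio = 500/298 = 1.67785235
(T ratio)^alpha = 1.67785235^1.76 = 2.486375
(P/Pref)^beta = 6^(-0.17) = 0.737419
SL = 0.38 * 2.486375 * 0.737419 = 0.6967 m/s


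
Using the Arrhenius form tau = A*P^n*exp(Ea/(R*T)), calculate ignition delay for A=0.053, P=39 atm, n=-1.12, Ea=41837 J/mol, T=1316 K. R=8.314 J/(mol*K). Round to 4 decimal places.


tau = A * P^n * exp(Ea/(R*T))
P^n = 39^(-1.12) = 0.01651991
Ea/(R*T) = 41837/(8.314*1316) = 3.823795
exp(Ea/(R*T)) = 45.777615
tau = 0.053 * 0.01651991 * 45.777615 = 0.0401 ms


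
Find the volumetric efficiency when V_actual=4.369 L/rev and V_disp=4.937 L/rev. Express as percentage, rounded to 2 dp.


eta_v = (V_actual / V_disp) * 100
Ratio = 4.369 / 4.937 = 0.8850
eta_v = 0.8850 * 100 = 88.50%


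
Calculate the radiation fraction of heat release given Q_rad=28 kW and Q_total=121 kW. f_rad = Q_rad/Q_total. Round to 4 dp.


f_rad = Q_rad / Q_total
f_rad = 28 / 121 = 0.2314


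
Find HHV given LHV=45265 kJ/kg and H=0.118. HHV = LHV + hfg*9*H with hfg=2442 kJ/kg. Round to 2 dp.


HHV = LHV + hfg * 9 * H
Water addition = 2442 * 9 * 0.118 = 2593.404 kJ/kg
HHV = 45265 + 2593.404 = 47858.40 kJ/kg


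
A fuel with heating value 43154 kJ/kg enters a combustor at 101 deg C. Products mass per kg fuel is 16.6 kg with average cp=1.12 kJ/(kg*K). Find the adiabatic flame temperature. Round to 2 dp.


T_ad = T_in + Hc / (m_p * cp)
Denominator = 16.6 * 1.12 = 18.5920
Temperature rise = 43154 / 18.5920 = 2321.11 K
T_ad = 101 + 2321.11 = 2422.11 deg C


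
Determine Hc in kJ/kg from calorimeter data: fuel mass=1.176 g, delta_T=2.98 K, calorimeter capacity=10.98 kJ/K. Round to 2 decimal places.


Hc = C_cal * delta_T / m_fuel
Q_released = 10.98 * 2.98 = 32.7204 kJ
m_fuel = 1.176 g = 1.176/1000 kg = 0.001176 kg
Hc = 32.7204 / 0.001176 = 27823.47 kJ/kg


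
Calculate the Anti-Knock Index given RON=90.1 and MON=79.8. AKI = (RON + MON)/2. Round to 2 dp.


AKI = (RON + MON) / 2
AKI = (90.1 + 79.8) / 2
AKI = 169.9 / 2 = 84.95


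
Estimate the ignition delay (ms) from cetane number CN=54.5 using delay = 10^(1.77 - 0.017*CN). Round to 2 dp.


delay = 10^(1.77 - 0.017*CN)
Exponent = 1.77 - 0.017*54.5 = 0.8435
delay = 10^0.8435 = 6.97 ms


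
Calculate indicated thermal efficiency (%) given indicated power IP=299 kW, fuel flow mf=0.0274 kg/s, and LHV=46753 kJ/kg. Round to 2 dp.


eta_ith = (IP / (mf * LHV)) * 100
Denominator = 0.0274 * 46753 = 1281.0322 kW
eta_ith = (299 / 1281.0322) * 100 = 23.34%


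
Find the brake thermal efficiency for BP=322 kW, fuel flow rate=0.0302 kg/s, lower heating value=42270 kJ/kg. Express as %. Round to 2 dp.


eta_BTE = (BP / (mf * LHV)) * 100
Denominator = 0.0302 * 42270 = 1276.5540 kW
eta_BTE = (322 / 1276.5540) * 100 = 25.22%


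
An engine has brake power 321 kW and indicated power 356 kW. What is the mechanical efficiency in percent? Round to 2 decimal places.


eta_mech = (BP / IP) * 100
Ratio = 321 / 356 = 0.9017
eta_mech = 0.9017 * 100 = 90.17%


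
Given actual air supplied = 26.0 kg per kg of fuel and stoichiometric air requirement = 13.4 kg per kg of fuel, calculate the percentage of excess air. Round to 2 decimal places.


Excess air = actual - stoichiometric = 26.0 - 13.4 = 12.60 kg/kg fuel
Excess air % = (excess / stoich) * 100 = (12.60 / 13.4) * 100 = 94.03%


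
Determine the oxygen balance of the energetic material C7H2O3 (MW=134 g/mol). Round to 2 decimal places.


OB = -1600 * (2C + H/2 - O) / MW
Inner = 2*7 + 2/2 - 3 = 12.00
OB = -1600 * 12.00 / 134 = -143.28%


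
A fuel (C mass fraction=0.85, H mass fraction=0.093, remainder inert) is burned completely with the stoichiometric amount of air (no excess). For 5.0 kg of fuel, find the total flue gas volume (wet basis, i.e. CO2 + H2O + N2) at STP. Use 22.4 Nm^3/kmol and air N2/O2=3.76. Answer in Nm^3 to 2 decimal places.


Per kg fuel: CO2 = (C/12 kmol)*22.4 = (0.85/12)*22.4 = 1.58667 Nm^3
Per kg fuel: H2O = (H/2 kmol)*22.4 = (0.093/2)*22.4 = 1.04160 Nm^3
O2 needed per kg fuel = C/12 + H/4 = 0.85/12 + 0.093/4 = 0.09408333 kmol
Per kg fuel: N2 = O2*3.76*22.4 = 0.09408333*3.76*22.4 = 7.92407 Nm^3
Total per kg = 1.58667 + 1.04160 + 7.92407 = 10.55234 Nm^3
Total = 10.55234 * 5.0 = 52.76 Nm^3


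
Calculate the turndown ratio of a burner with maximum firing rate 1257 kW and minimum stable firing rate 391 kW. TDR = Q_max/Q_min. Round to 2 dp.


TDR = Q_max / Q_min
TDR = 1257 / 391 = 3.21


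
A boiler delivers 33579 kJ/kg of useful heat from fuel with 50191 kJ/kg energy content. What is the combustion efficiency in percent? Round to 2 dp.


Efficiency = (Q_useful / Q_fuel) * 100
Efficiency = (33579 / 50191) * 100
Efficiency = 0.6690 * 100 = 66.90%


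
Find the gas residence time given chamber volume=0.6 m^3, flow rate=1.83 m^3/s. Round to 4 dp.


tau = V / Q_flow
tau = 0.6 / 1.83 = 0.3279 s


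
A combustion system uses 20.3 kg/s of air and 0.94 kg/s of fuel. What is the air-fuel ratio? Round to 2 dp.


AFR = m_air / m_fuel
AFR = 20.3 / 0.94 = 21.60


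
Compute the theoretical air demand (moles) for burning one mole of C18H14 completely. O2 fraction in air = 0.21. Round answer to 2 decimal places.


Balanced combustion: C18H14 + 21.5 O2 -> 18 CO2 + 7 H2O
O2 needed = C + H/4 = 18 + 14/4 = 21.50 moles
Air moles = O2 / 0.21 = 21.50 / 0.21 = 102.38 moles air


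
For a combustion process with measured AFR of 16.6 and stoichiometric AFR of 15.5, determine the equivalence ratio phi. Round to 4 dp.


phi = AFR_stoich / AFR_actual
phi = 15.5 / 16.6 = 0.9337


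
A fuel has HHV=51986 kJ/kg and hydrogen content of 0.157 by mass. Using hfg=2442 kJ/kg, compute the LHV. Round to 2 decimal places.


LHV = HHV - hfg * 9 * H
Water correction = 2442 * 9 * 0.157 = 3450.546 kJ/kg
LHV = 51986 - 3450.546 = 48535.45 kJ/kg


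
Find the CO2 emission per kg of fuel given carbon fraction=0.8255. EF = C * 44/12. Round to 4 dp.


EF = C_frac * (M_CO2 / M_C)
EF = 0.8255 * (44/12)
EF = 0.8255 * 3.666667 = 3.0268 kg_CO2/kg_fuel


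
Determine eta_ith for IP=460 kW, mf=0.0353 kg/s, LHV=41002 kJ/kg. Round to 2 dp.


eta_ith = (IP / (mf * LHV)) * 100
Denominator = 0.0353 * 41002 = 1447.3706 kW
eta_ith = (460 / 1447.3706) * 100 = 31.78%


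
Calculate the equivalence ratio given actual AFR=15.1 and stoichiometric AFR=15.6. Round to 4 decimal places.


phi = AFR_stoich / AFR_actual
phi = 15.6 / 15.1 = 1.0331


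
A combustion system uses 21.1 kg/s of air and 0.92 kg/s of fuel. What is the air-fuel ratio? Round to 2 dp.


AFR = m_air / m_fuel
AFR = 21.1 / 0.92 = 22.93


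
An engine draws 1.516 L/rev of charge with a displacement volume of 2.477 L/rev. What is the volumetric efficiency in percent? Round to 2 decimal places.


eta_v = (V_actual / V_disp) * 100
Ratio = 1.516 / 2.477 = 0.6120
eta_v = 0.6120 * 100 = 61.20%


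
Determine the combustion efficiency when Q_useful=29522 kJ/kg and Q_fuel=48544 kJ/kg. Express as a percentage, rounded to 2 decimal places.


Efficiency = (Q_useful / Q_fuel) * 100
Efficiency = (29522 / 48544) * 100
Efficiency = 0.6081 * 100 = 60.81%


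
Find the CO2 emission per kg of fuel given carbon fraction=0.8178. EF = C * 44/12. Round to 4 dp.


EF = C_frac * (M_CO2 / M_C)
EF = 0.8178 * (44/12)
EF = 0.8178 * 3.666667 = 2.9986 kg_CO2/kg_fuel


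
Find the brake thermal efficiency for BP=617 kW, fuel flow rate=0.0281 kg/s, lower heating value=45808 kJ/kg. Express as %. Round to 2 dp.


eta_BTE = (BP / (mf * LHV)) * 100
Denominator = 0.0281 * 45808 = 1287.2048 kW
eta_BTE = (617 / 1287.2048) * 100 = 47.93%


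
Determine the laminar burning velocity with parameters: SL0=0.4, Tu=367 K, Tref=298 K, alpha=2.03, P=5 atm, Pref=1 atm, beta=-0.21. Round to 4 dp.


SL = SL0 * (Tu/Tref)^alpha * (P/Pref)^beta
T ratio = 367/298 = 1.23154362
(T ratio)^alpha = 1.23154362^2.03 = 1.526206
(P/Pref)^beta = 5^(-0.21) = 0.713208
SL = 0.4 * 1.526206 * 0.713208 = 0.4354 m/s


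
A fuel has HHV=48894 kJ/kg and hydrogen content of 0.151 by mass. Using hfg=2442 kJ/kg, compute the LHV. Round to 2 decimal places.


LHV = HHV - hfg * 9 * H
Water correction = 2442 * 9 * 0.151 = 3318.678 kJ/kg
LHV = 48894 - 3318.678 = 45575.32 kJ/kg


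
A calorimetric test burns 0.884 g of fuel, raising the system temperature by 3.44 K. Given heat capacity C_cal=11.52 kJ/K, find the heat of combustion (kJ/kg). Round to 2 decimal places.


Hc = C_cal * delta_T / m_fuel
Q_released = 11.52 * 3.44 = 39.6288 kJ
m_fuel = 0.884 g = 0.884/1000 kg = 0.000884 kg
Hc = 39.6288 / 0.000884 = 44828.96 kJ/kg


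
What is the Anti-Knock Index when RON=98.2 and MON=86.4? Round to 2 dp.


AKI = (RON + MON) / 2
AKI = (98.2 + 86.4) / 2
AKI = 184.6 / 2 = 92.30


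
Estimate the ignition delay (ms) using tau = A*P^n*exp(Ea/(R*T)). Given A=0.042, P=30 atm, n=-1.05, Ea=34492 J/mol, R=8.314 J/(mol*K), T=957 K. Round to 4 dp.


tau = A * P^n * exp(Ea/(R*T))
P^n = 30^(-1.05) = 0.02812048
Ea/(R*T) = 34492/(8.314*957) = 4.335073
exp(Ea/(R*T)) = 76.330534
tau = 0.042 * 0.02812048 * 76.330534 = 0.0902 ms


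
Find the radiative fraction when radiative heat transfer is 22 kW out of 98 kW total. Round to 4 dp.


f_rad = Q_rad / Q_total
f_rad = 22 / 98 = 0.2245


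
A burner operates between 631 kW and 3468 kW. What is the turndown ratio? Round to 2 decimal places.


TDR = Q_max / Q_min
TDR = 3468 / 631 = 5.50


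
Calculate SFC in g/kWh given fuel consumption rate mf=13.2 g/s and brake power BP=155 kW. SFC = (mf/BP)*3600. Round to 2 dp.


SFC = (mf / BP) * 3600
Rate = 13.2 / 155 = 0.085161 g/(s*kW)
SFC = 0.085161 * 3600 = 306.58 g/kWh


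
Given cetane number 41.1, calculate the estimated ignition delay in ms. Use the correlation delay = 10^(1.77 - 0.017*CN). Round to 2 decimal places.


delay = 10^(1.77 - 0.017*CN)
Exponent = 1.77 - 0.017*41.1 = 1.0713
delay = 10^1.0713 = 11.78 ms


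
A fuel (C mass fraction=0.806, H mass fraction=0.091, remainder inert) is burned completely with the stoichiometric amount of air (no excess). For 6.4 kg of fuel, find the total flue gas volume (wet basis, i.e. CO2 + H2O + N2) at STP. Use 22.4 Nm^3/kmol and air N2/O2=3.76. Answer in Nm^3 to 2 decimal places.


Per kg fuel: CO2 = (C/12 kmol)*22.4 = (0.806/12)*22.4 = 1.50453 Nm^3
Per kg fuel: H2O = (H/2 kmol)*22.4 = (0.091/2)*22.4 = 1.01920 Nm^3
O2 needed per kg fuel = C/12 + H/4 = 0.806/12 + 0.091/4 = 0.08991667 kmol
Per kg fuel: N2 = O2*3.76*22.4 = 0.08991667*3.76*22.4 = 7.57314 Nm^3
Total per kg = 1.50453 + 1.01920 + 7.57314 = 10.09687 Nm^3
Total = 10.09687 * 6.4 = 64.62 Nm^3


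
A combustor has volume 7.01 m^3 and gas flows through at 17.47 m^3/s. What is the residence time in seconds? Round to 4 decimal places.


tau = V / Q_flow
tau = 7.01 / 17.47 = 0.4013 s


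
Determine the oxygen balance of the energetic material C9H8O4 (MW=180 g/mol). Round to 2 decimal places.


OB = -1600 * (2C + H/2 - O) / MW
Inner = 2*9 + 8/2 - 4 = 18.00
OB = -1600 * 18.00 / 180 = -160.00%


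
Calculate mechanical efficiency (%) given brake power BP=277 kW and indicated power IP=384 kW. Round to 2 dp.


eta_mech = (BP / IP) * 100
Ratio = 277 / 384 = 0.7214
eta_mech = 0.7214 * 100 = 72.14%


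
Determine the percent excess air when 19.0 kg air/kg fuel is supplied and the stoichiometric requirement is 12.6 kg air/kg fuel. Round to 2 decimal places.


Excess air = actual - stoichiometric = 19.0 - 12.6 = 6.40 kg/kg fuel
Excess air % = (excess / stoich) * 100 = (6.40 / 12.6) * 100 = 50.79%


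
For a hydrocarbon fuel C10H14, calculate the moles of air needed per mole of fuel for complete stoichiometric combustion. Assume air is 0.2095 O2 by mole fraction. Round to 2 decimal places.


Balanced combustion: C10H14 + 13.5 O2 -> 10 CO2 + 7 H2O
O2 needed = C + H/4 = 10 + 14/4 = 13.50 moles
Air moles = O2 / 0.2095 = 13.50 / 0.2095 = 64.44 moles air


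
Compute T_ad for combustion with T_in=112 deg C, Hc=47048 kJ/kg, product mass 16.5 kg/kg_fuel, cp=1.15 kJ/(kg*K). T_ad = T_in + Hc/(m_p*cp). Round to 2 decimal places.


T_ad = T_in + Hc / (m_p * cp)
Denominator = 16.5 * 1.15 = 18.9750
Temperature rise = 47048 / 18.9750 = 2479.47 K
T_ad = 112 + 2479.47 = 2591.47 deg C


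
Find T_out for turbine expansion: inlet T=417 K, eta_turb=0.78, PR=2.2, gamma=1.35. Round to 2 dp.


T_out = T_in * (1 - eta * (1 - PR^(-(gamma-1)/gamma)))
Exponent = -(1.35-1)/1.35 = -0.25925926
PR^exp = 2.2^(-0.25925926) = 0.81512413
Factor = 1 - 0.78*(1 - 0.81512413) = 0.85579682
T_out = 417 * 0.85579682 = 356.87 K


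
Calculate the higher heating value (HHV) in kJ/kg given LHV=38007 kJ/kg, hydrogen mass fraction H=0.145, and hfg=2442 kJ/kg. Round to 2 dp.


HHV = LHV + hfg * 9 * H
Water addition = 2442 * 9 * 0.145 = 3186.810 kJ/kg
HHV = 38007 + 3186.810 = 41193.81 kJ/kg


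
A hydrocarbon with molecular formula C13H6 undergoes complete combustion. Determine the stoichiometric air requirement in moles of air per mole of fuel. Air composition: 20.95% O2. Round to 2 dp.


Balanced combustion: C13H6 + 14.5 O2 -> 13 CO2 + 3 H2O
O2 needed = C + H/4 = 13 + 6/4 = 14.50 moles
Air moles = O2 / 0.2095 = 14.50 / 0.2095 = 69.21 moles air


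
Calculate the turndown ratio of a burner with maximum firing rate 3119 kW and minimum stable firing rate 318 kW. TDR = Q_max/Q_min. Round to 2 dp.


TDR = Q_max / Q_min
TDR = 3119 / 318 = 9.81


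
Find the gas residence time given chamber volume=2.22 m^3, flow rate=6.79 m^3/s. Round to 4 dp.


tau = V / Q_flow
tau = 2.22 / 6.79 = 0.3270 s


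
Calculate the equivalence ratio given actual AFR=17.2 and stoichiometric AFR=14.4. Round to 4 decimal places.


phi = AFR_stoich / AFR_actual
phi = 14.4 / 17.2 = 0.8372


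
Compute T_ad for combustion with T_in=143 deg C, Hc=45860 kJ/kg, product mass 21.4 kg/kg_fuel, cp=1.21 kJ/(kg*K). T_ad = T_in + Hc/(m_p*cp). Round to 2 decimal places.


T_ad = T_in + Hc / (m_p * cp)
Denominator = 21.4 * 1.21 = 25.8940
Temperature rise = 45860 / 25.8940 = 1771.07 K
T_ad = 143 + 1771.07 = 1914.07 deg C


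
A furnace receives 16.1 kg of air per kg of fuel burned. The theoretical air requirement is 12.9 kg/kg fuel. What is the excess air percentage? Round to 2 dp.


Excess air = actual - stoichiometric = 16.1 - 12.9 = 3.20 kg/kg fuel
Excess air % = (excess / stoich) * 100 = (3.20 / 12.9) * 100 = 24.81%


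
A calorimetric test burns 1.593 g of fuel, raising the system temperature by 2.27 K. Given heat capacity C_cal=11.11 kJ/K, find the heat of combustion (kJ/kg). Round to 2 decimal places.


Hc = C_cal * delta_T / m_fuel
Q_released = 11.11 * 2.27 = 25.2197 kJ
m_fuel = 1.593 g = 1.593/1000 kg = 0.001593 kg
Hc = 25.2197 / 0.001593 = 15831.58 kJ/kg


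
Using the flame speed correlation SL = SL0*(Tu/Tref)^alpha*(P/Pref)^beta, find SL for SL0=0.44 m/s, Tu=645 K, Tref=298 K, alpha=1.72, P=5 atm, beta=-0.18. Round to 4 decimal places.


SL = SL0 * (Tu/Tref)^alpha * (P/Pref)^beta
T ratio = 645/298 = 2.16442953
(T ratio)^alpha = 2.16442953^1.72 = 3.773903
(P/Pref)^beta = 5^(-0.18) = 0.748489
SL = 0.44 * 3.773903 * 0.748489 = 1.2429 m/s


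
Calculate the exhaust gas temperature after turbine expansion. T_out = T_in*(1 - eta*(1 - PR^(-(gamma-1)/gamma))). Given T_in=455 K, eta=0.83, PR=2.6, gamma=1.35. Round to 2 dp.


T_out = T_in * (1 - eta * (1 - PR^(-(gamma-1)/gamma)))
Exponent = -(1.35-1)/1.35 = -0.25925926
PR^exp = 2.6^(-0.25925926) = 0.78057442
Factor = 1 - 0.83*(1 - 0.78057442) = 0.81787677
T_out = 455 * 0.81787677 = 372.13 K


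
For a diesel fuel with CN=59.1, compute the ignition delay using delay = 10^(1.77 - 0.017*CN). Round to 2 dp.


delay = 10^(1.77 - 0.017*CN)
Exponent = 1.77 - 0.017*59.1 = 0.7653
delay = 10^0.7653 = 5.83 ms


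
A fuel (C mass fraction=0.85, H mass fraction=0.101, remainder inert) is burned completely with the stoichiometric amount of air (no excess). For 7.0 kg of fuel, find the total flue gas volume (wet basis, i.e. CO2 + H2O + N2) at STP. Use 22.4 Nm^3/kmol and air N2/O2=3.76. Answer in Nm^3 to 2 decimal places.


Per kg fuel: CO2 = (C/12 kmol)*22.4 = (0.85/12)*22.4 = 1.58667 Nm^3
Per kg fuel: H2O = (H/2 kmol)*22.4 = (0.101/2)*22.4 = 1.13120 Nm^3
O2 needed per kg fuel = C/12 + H/4 = 0.85/12 + 0.101/4 = 0.09608333 kmol
Per kg fuel: N2 = O2*3.76*22.4 = 0.09608333*3.76*22.4 = 8.09252 Nm^3
Total per kg = 1.58667 + 1.13120 + 8.09252 = 10.81039 Nm^3
Total = 10.81039 * 7.0 = 75.67 Nm^3


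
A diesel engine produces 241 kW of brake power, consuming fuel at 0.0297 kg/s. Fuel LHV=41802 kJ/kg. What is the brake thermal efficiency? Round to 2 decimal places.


eta_BTE = (BP / (mf * LHV)) * 100
Denominator = 0.0297 * 41802 = 1241.5194 kW
eta_BTE = (241 / 1241.5194) * 100 = 19.41%


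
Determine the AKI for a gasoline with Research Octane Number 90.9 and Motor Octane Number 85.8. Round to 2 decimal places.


AKI = (RON + MON) / 2
AKI = (90.9 + 85.8) / 2
AKI = 176.7 / 2 = 88.35


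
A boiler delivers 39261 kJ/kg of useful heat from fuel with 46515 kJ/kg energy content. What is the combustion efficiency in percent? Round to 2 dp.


Efficiency = (Q_useful / Q_fuel) * 100
Efficiency = (39261 / 46515) * 100
Efficiency = 0.8441 * 100 = 84.41%


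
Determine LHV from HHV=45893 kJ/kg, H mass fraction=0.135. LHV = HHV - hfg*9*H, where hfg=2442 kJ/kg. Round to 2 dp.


LHV = HHV - hfg * 9 * H
Water correction = 2442 * 9 * 0.135 = 2967.030 kJ/kg
LHV = 45893 - 2967.030 = 42925.97 kJ/kg


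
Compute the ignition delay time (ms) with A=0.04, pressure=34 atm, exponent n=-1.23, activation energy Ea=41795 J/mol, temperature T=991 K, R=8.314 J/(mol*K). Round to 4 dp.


tau = A * P^n * exp(Ea/(R*T))
P^n = 34^(-1.23) = 0.01307016
Ea/(R*T) = 41795/(8.314*991) = 5.072717
exp(Ea/(R*T)) = 159.607430
tau = 0.04 * 0.01307016 * 159.607430 = 0.0834 ms


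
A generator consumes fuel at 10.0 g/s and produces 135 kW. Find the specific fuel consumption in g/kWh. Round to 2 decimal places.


SFC = (mf / BP) * 3600
Rate = 10.0 / 135 = 0.074074 g/(s*kW)
SFC = 0.074074 * 3600 = 266.67 g/kWh


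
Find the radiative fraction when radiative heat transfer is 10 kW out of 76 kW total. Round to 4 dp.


f_rad = Q_rad / Q_total
f_rad = 10 / 76 = 0.1316


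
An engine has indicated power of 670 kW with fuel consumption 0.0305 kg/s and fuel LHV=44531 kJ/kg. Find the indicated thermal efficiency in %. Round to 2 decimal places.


eta_ith = (IP / (mf * LHV)) * 100
Denominator = 0.0305 * 44531 = 1358.1955 kW
eta_ith = (670 / 1358.1955) * 100 = 49.33%


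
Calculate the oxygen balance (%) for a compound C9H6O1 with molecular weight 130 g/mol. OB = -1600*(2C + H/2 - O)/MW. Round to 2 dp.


OB = -1600 * (2C + H/2 - O) / MW
Inner = 2*9 + 6/2 - 1 = 20.00
OB = -1600 * 20.00 / 130 = -246.15%


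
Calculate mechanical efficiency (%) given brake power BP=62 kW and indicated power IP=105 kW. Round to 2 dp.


eta_mech = (BP / IP) * 100
Ratio = 62 / 105 = 0.5905
eta_mech = 0.5905 * 100 = 59.05%


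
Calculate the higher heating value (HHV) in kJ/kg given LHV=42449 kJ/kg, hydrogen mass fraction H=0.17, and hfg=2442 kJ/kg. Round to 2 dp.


HHV = LHV + hfg * 9 * H
Water addition = 2442 * 9 * 0.17 = 3736.260 kJ/kg
HHV = 42449 + 3736.260 = 46185.26 kJ/kg


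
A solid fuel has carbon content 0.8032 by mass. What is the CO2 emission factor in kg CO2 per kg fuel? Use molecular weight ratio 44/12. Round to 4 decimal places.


EF = C_frac * (M_CO2 / M_C)
EF = 0.8032 * (44/12)
EF = 0.8032 * 3.666667 = 2.9451 kg_CO2/kg_fuel


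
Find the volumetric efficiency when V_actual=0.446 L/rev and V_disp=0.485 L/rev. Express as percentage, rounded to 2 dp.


eta_v = (V_actual / V_disp) * 100
Ratio = 0.446 / 0.485 = 0.9196
eta_v = 0.9196 * 100 = 91.96%


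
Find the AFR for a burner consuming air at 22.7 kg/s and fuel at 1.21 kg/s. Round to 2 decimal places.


AFR = m_air / m_fuel
AFR = 22.7 / 1.21 = 18.76


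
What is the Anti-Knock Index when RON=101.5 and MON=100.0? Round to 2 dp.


AKI = (RON + MON) / 2
AKI = (101.5 + 100.0) / 2
AKI = 201.5 / 2 = 100.75


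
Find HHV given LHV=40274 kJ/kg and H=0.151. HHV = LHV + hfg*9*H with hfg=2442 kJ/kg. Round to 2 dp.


HHV = LHV + hfg * 9 * H
Water addition = 2442 * 9 * 0.151 = 3318.678 kJ/kg
HHV = 40274 + 3318.678 = 43592.68 kJ/kg


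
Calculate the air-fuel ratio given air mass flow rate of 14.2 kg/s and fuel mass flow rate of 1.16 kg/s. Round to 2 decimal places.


AFR = m_air / m_fuel
AFR = 14.2 / 1.16 = 12.24


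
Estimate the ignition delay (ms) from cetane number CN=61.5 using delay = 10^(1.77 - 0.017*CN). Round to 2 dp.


delay = 10^(1.77 - 0.017*CN)
Exponent = 1.77 - 0.017*61.5 = 0.7245
delay = 10^0.7245 = 5.30 ms


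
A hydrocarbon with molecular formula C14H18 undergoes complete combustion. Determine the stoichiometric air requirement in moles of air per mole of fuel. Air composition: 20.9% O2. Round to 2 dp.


Balanced combustion: C14H18 + 18.5 O2 -> 14 CO2 + 9 H2O
O2 needed = C + H/4 = 14 + 18/4 = 18.50 moles
Air moles = O2 / 0.209 = 18.50 / 0.209 = 88.52 moles air
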